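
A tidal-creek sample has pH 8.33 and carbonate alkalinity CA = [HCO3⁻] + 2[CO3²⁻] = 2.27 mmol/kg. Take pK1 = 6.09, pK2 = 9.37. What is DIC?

DIC = 2.11 mmol/kg

CA = [HCO3⁻] + 2[CO3²⁻] = (α₁ + 2α₂)·DIC
At pH 8.33: [H⁺]/K1 = 10^-2.24 = 0.0057544, K2/[H⁺] = 10^-1.04 = 0.091201
α₁ = 1/(1 + 0.0057544 + 0.091201) = 1/1.0970 = 0.9116; α₂ = α₁·K2/[H⁺] = 0.08314
α₁ + 2α₂ = 1.0779
DIC = CA / (α₁ + 2α₂) = 2.27 / 1.0779 = 2.11 mmol/kg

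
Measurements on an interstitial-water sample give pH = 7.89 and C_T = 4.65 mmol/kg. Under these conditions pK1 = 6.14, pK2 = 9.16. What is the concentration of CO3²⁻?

α₂ = 1 / (1 + [H⁺]/K2 + [H⁺]²/(K1K2)) = 1 / (1 + 10^+1.27 + 10^-0.48)
   = 1 / (1 + 18.621 + 0.33113) = 1/19.952 = 0.05012
[CO3²⁻] = α₂ × DIC = 0.05012 × 4.65 = 0.233 mmol/kg

[CO3²⁻] = 0.233 mmol/kg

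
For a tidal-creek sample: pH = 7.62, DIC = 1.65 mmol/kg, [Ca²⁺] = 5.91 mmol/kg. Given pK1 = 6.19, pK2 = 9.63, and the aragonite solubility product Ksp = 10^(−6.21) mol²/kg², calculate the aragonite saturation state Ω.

α₂ = 1 / (1 + [H⁺]/K2 + [H⁺]²/(K1K2)) = 1 / (1 + 10^+2.01 + 10^+0.58)
   = 1 / (1 + 102.33 + 3.8019) = 1/107.13 = 0.009334
[CO3²⁻] = α₂ × DIC = 0.009334 × 1.65 = 0.01540 mmol/kg = 15.40 μmol/kg
Ksp = 10^(−6.21) = 6.166×10^-7
Ω = [Ca²⁺][CO3²⁻]/Ksp = (5.91×10^-3)(1.540×10^-5) / 6.166×10^-7 = 0.148

Ω = 0.148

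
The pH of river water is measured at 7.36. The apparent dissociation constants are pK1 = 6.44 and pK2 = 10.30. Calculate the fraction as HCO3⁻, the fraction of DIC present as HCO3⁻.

α₁ = 1 / (1 + [H⁺]/K1 + K2/[H⁺]) = 1 / (1 + 10^-0.92 + 10^-2.94)
   = 1 / (1 + 0.12023 + 0.0011482) = 1/1.1214 = 0.8918

α₁ = 0.892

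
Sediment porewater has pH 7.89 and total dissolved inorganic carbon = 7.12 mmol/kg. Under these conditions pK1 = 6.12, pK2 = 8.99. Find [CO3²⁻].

α₂ = 1 / (1 + [H⁺]/K2 + [H⁺]²/(K1K2)) = 1 / (1 + 10^+1.10 + 10^-0.67)
   = 1 / (1 + 12.589 + 0.21380) = 1/13.803 = 0.07245
[CO3²⁻] = α₂ × DIC = 0.07245 × 7.12 = 0.516 mmol/kg

[CO3²⁻] = 0.516 mmol/kg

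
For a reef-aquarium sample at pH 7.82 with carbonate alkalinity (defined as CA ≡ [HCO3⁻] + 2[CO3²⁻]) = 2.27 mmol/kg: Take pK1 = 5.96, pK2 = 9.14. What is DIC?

DIC = 2.20 mmol/kg

CA = [HCO3⁻] + 2[CO3²⁻] = (α₁ + 2α₂)·DIC
At pH 7.82: [H⁺]/K1 = 10^-1.86 = 0.013804, K2/[H⁺] = 10^-1.32 = 0.047863
α₁ = 1/(1 + 0.013804 + 0.047863) = 1/1.0617 = 0.9419; α₂ = α₁·K2/[H⁺] = 0.04508
α₁ + 2α₂ = 1.0321
DIC = CA / (α₁ + 2α₂) = 2.27 / 1.0321 = 2.20 mmol/kg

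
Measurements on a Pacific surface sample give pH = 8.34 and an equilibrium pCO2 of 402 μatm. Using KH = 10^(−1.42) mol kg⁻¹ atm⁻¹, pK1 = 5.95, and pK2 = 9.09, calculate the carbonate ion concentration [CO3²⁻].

[CO3²⁻] = 0.667 mmol/kg

[CO2*] = KH · pCO2 = 10^(−1.42) × 402×10^-6 = 1.528×10^-5 mol/kg
α₀ = 1/(1 + K1/[H⁺] + K1K2/[H⁺]²) = 1/(1 + 10^+2.39 + 10^+1.64) = 0.003447
DIC = [CO2*]/α₀ = 1.528×10^-5 / 0.003447 = 4.434 mmol/kg
[CO3²⁻] = α₂·DIC; α₂ = 0.1505, so [CO3²⁻] = 0.1505 × 4.434 = 0.667 mmol/kg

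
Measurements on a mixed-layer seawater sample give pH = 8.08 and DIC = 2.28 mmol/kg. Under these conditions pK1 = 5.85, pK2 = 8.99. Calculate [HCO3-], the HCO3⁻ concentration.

α₁ = 1 / (1 + [H⁺]/K1 + K2/[H⁺]) = 1 / (1 + 10^-2.23 + 10^-0.91)
   = 1 / (1 + 0.0058884 + 0.12303) = 1/1.1289 = 0.8858
[HCO3⁻] = α₁ × DIC = 0.8858 × 2.28 = 2.02 mmol/kg

[HCO3⁻] = 2.02 mmol/kg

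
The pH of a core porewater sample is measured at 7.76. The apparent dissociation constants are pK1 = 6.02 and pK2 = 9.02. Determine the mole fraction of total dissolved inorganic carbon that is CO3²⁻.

α₂ = 1 / (1 + [H⁺]/K2 + [H⁺]²/(K1K2)) = 1 / (1 + 10^+1.26 + 10^-0.48)
   = 1 / (1 + 18.197 + 0.33113) = 1/19.528 = 0.05121

α₂ = 0.0512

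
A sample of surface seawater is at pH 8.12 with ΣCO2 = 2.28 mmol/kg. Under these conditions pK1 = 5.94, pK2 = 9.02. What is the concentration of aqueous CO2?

[CO2*] = 13.3 μmol/kg

α₀ = 1 / (1 + K1/[H⁺] + K1K2/[H⁺]²) = 1 / (1 + 10^+2.18 + 10^+1.28)
   = 1 / (1 + 151.36 + 19.055) = 1/171.41 = 0.005834
[CO2*] = α₀ × DIC = 0.005834 × 2.28 = 0.0133 mmol/kg = 13.3 μmol/kg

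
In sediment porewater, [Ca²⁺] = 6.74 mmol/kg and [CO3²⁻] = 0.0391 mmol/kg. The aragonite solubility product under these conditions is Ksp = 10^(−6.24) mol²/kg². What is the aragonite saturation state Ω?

Ω = 0.458

Ksp = 10^(−6.24) = 5.754×10^-7
Ω = [Ca²⁺][CO3²⁻]/Ksp = (6.74×10^-3)(0.0391×10^-3) / 5.754×10^-7 = 0.458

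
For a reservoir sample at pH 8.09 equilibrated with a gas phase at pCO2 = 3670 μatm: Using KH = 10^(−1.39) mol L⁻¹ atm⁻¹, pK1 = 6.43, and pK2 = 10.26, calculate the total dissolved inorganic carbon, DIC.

DIC = 7.03 mmol/L

[CO2*] = KH · pCO2 = 10^(−1.39) × 3670×10^-6 = 1.495×10^-4 mol/L
α₀ = 1/(1 + K1/[H⁺] + K1K2/[H⁺]²) = 1/(1 + 10^+1.66 + 10^-0.51) = 0.02127
DIC = [CO2*]/α₀ = 1.495×10^-4 / 0.02127 = 7.03 mmol/L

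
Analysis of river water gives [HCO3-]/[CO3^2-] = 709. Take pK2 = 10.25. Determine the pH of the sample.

From K2 = [H⁺][CO3^2-]/[HCO3-]:  pH = pK2 − log₁₀([HCO3-]/[CO3^2-])
log₁₀(709) = +2.851
pH = 10.25 − (+2.851) = 7.40

pH = 7.40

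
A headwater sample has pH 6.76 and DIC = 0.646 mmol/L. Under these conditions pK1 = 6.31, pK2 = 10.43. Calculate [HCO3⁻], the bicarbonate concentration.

α₁ = 1 / (1 + [H⁺]/K1 + K2/[H⁺]) = 1 / (1 + 10^-0.45 + 10^-3.67)
   = 1 / (1 + 0.35481 + 0.00021380) = 1/1.3550 = 0.7380
[HCO3⁻] = α₁ × DIC = 0.7380 × 0.646 = 0.477 mmol/L

[HCO3⁻] = 0.477 mmol/L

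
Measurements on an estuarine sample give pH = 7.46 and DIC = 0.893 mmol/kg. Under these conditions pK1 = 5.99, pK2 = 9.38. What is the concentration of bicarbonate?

[HCO3⁻] = 0.854 mmol/kg

α₁ = 1 / (1 + [H⁺]/K1 + K2/[H⁺]) = 1 / (1 + 10^-1.47 + 10^-1.92)
   = 1 / (1 + 0.033884 + 0.012023) = 1/1.0459 = 0.9561
[HCO3⁻] = α₁ × DIC = 0.9561 × 0.893 = 0.854 mmol/kg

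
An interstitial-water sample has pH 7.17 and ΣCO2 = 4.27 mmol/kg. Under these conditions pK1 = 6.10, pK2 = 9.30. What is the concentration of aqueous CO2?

α₀ = 1 / (1 + K1/[H⁺] + K1K2/[H⁺]²) = 1 / (1 + 10^+1.07 + 10^-1.06)
   = 1 / (1 + 11.749 + 0.087096) = 1/12.836 = 0.07791
[CO2*] = α₀ × DIC = 0.07791 × 4.27 = 0.333 mmol/kg

[CO2*] = 0.333 mmol/kg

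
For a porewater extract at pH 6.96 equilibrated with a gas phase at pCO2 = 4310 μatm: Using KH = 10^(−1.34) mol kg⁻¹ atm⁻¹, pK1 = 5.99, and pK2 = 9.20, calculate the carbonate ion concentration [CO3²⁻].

[CO2*] = KH · pCO2 = 10^(−1.34) × 4310×10^-6 = 1.970×10^-4 mol/kg
α₀ = 1/(1 + K1/[H⁺] + K1K2/[H⁺]²) = 1/(1 + 10^+0.97 + 10^-1.27) = 0.09628
DIC = [CO2*]/α₀ = 1.970×10^-4 / 0.09628 = 2.046 mmol/kg
[CO3²⁻] = α₂·DIC; α₂ = 0.005171, so [CO3²⁻] = 0.005171 × 2.046 = 0.0106 mmol/kg = 10.6 μmol/kg

[CO3²⁻] = 10.6 μmol/kg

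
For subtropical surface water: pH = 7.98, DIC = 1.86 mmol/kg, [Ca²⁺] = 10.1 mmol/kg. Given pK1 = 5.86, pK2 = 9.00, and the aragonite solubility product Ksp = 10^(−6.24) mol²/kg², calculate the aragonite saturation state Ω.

Ω = 2.83

α₂ = 1 / (1 + [H⁺]/K2 + [H⁺]²/(K1K2)) = 1 / (1 + 10^+1.02 + 10^-1.10)
   = 1 / (1 + 10.471 + 0.079433) = 1/11.551 = 0.08657
[CO3²⁻] = α₂ × DIC = 0.08657 × 1.86 = 0.1610 mmol/kg
Ksp = 10^(−6.24) = 5.754×10^-7
Ω = [Ca²⁺][CO3²⁻]/Ksp = (10.1×10^-3)(1.610×10^-4) / 5.754×10^-7 = 2.83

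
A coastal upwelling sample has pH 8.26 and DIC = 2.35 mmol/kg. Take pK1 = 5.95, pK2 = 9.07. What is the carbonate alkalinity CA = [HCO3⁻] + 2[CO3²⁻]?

CA = 2.65 mmol/kg

CA = [HCO3⁻] + 2[CO3²⁻] = (α₁ + 2α₂)·DIC
At pH 8.26: [H⁺]/K1 = 10^-2.31 = 0.0048978, K2/[H⁺] = 10^-0.81 = 0.15488
α₁ = 1/(1 + 0.0048978 + 0.15488) = 1/1.1598 = 0.8622; α₂ = α₁·K2/[H⁺] = 0.1335
α₁ + 2α₂ = 1.1293
CA = 1.1293 × 2.35 = 2.65 mmol/kg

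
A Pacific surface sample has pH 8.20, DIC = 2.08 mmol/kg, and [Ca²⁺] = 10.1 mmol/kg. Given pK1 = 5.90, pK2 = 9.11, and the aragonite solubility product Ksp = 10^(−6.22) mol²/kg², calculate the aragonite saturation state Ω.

α₂ = 1 / (1 + [H⁺]/K2 + [H⁺]²/(K1K2)) = 1 / (1 + 10^+0.91 + 10^-1.39)
   = 1 / (1 + 8.1283 + 0.040738) = 1/9.1690 = 0.1091
[CO3²⁻] = α₂ × DIC = 0.1091 × 2.08 = 0.2269 mmol/kg
Ksp = 10^(−6.22) = 6.026×10^-7
Ω = [Ca²⁺][CO3²⁻]/Ksp = (10.1×10^-3)(2.269×10^-4) / 6.026×10^-7 = 3.80

Ω = 3.80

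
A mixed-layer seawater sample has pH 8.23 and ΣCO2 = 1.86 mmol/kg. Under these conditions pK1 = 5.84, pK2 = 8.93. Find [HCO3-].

α₁ = 1 / (1 + [H⁺]/K1 + K2/[H⁺]) = 1 / (1 + 10^-2.39 + 10^-0.70)
   = 1 / (1 + 0.0040738 + 0.19953) = 1/1.2036 = 0.8308
[HCO3⁻] = α₁ × DIC = 0.8308 × 1.86 = 1.55 mmol/kg

[HCO3⁻] = 1.55 mmol/kg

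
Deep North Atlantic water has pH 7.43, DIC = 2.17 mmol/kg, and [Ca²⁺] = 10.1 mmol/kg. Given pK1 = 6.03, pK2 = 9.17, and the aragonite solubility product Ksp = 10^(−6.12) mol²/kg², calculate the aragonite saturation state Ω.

α₂ = 1 / (1 + [H⁺]/K2 + [H⁺]²/(K1K2)) = 1 / (1 + 10^+1.74 + 10^+0.34)
   = 1 / (1 + 54.954 + 2.1878) = 1/58.142 = 0.01720
[CO3²⁻] = α₂ × DIC = 0.01720 × 2.17 = 0.03732 mmol/kg
Ksp = 10^(−6.12) = 7.586×10^-7
Ω = [Ca²⁺][CO3²⁻]/Ksp = (10.1×10^-3)(3.732×10^-5) / 7.586×10^-7 = 0.497

Ω = 0.497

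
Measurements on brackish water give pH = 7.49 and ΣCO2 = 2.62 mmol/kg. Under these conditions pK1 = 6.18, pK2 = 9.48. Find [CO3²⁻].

α₂ = 1 / (1 + [H⁺]/K2 + [H⁺]²/(K1K2)) = 1 / (1 + 10^+1.99 + 10^+0.68)
   = 1 / (1 + 97.724 + 4.7863) = 1/103.51 = 0.009661
[CO3²⁻] = α₂ × DIC = 0.009661 × 2.62 = 0.0253 mmol/kg

[CO3²⁻] = 0.0253 mmol/kg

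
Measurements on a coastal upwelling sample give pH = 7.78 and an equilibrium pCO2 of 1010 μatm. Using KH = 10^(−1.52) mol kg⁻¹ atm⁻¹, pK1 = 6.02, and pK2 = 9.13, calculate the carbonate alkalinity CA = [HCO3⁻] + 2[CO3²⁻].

[CO2*] = KH · pCO2 = 10^(−1.52) × 1010×10^-6 = 3.050×10^-5 mol/kg
α₀ = 1/(1 + K1/[H⁺] + K1K2/[H⁺]²) = 1/(1 + 10^+1.76 + 10^+0.41) = 0.01636
DIC = [CO2*]/α₀ = 3.050×10^-5 / 0.01636 = 1.864 mmol/kg
CA = (α₁ + 2α₂)·DIC = (0.9416 + 2×0.04206) × 1.864 = 1.91 mmol/kg

CA = 1.91 mmol/kg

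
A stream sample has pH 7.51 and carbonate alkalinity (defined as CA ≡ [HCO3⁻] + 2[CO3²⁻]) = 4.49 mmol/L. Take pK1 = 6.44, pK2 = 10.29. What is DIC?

DIC = 4.86 mmol/L

CA = [HCO3⁻] + 2[CO3²⁻] = (α₁ + 2α₂)·DIC
At pH 7.51: [H⁺]/K1 = 10^-1.07 = 0.085114, K2/[H⁺] = 10^-2.78 = 0.0016596
α₁ = 1/(1 + 0.085114 + 0.0016596) = 1/1.0868 = 0.9202; α₂ = α₁·K2/[H⁺] = 0.001527
α₁ + 2α₂ = 0.9232
DIC = CA / (α₁ + 2α₂) = 4.49 / 0.9232 = 4.86 mmol/L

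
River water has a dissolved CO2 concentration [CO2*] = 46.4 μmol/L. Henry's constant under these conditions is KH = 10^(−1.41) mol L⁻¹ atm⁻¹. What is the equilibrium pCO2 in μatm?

pCO2 = 1190 μatm

KH = 10^(−1.41) = 3.890×10^-2 mol L⁻¹ atm⁻¹
pCO2 = [CO2*]/KH = 46.4×10^-6 / 3.890×10^-2 = 1.19×10^-3 atm = 1190 μatm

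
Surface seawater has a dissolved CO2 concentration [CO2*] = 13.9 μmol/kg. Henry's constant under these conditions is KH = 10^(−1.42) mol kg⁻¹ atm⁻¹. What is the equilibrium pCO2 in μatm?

KH = 10^(−1.42) = 3.802×10^-2 mol kg⁻¹ atm⁻¹
pCO2 = [CO2*]/KH = 13.9×10^-6 / 3.802×10^-2 = 3.66×10^-4 atm = 366 μatm

pCO2 = 366 μatm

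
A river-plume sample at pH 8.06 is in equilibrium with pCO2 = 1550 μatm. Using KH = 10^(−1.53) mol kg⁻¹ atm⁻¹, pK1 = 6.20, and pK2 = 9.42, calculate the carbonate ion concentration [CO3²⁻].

[CO3²⁻] = 0.145 mmol/kg

[CO2*] = KH · pCO2 = 10^(−1.53) × 1550×10^-6 = 4.574×10^-5 mol/kg
α₀ = 1/(1 + K1/[H⁺] + K1K2/[H⁺]²) = 1/(1 + 10^+1.86 + 10^+0.50) = 0.01305
DIC = [CO2*]/α₀ = 4.574×10^-5 / 0.01305 = 3.504 mmol/kg
[CO3²⁻] = α₂·DIC; α₂ = 0.04128, so [CO3²⁻] = 0.04128 × 3.504 = 0.145 mmol/kg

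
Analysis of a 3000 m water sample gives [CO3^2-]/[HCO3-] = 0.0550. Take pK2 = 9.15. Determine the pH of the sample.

pH = 7.89

From K2 = [H⁺][CO3^2-]/[HCO3-]:  pH = pK2 + log₁₀([CO3^2-]/[HCO3-])
log₁₀(0.0550) = -1.260
pH = 9.15 + (-1.260) = 7.89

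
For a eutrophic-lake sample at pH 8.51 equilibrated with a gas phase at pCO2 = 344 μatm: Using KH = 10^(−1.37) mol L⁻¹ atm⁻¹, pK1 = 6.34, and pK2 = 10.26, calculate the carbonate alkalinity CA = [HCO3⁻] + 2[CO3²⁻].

[CO2*] = KH · pCO2 = 10^(−1.37) × 344×10^-6 = 1.467×10^-5 mol/L
α₀ = 1/(1 + K1/[H⁺] + K1K2/[H⁺]²) = 1/(1 + 10^+2.17 + 10^+0.42) = 0.006599
DIC = [CO2*]/α₀ = 1.467×10^-5 / 0.006599 = 2.224 mmol/L
CA = (α₁ + 2α₂)·DIC = (0.9760 + 2×0.01736) × 2.224 = 2.25 mmol/L

CA = 2.25 mmol/L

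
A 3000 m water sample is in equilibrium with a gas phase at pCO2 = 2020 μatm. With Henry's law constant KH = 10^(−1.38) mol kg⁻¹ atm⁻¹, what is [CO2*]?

[CO2*] = 84.2 μmol/kg

KH = 10^(−1.38) = 4.169×10^-2 mol kg⁻¹ atm⁻¹
[CO2*] = KH · pCO2 = 4.169×10^-2 × 2020×10^-6 atm = 8.42×10^-5 mol/kg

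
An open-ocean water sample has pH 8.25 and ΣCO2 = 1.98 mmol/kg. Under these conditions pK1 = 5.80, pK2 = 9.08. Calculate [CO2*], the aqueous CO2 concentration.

[CO2*] = 6.10 μmol/kg

α₀ = 1 / (1 + K1/[H⁺] + K1K2/[H⁺]²) = 1 / (1 + 10^+2.45 + 10^+1.62)
   = 1 / (1 + 281.84 + 41.687) = 1/324.53 = 0.003081
[CO2*] = α₀ × DIC = 0.003081 × 1.98 = 0.00610 mmol/kg = 6.10 μmol/kg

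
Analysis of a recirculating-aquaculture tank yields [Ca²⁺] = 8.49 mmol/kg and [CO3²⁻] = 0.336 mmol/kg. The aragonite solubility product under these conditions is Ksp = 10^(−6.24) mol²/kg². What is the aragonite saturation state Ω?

Ksp = 10^(−6.24) = 5.754×10^-7
Ω = [Ca²⁺][CO3²⁻]/Ksp = (8.49×10^-3)(0.336×10^-3) / 5.754×10^-7 = 4.96

Ω = 4.96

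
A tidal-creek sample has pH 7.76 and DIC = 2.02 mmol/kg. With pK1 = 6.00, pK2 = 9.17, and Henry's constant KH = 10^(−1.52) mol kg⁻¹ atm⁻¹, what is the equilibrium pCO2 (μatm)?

α₀ = 1 / (1 + K1/[H⁺] + K1K2/[H⁺]²) = 1 / (1 + 10^+1.76 + 10^+0.35)
   = 1 / (1 + 57.544 + 2.2387) = 1/60.783 = 0.01645
[CO2*] = α₀ × DIC = 0.01645 × 2.02 = 0.03323 mmol/kg
pCO2 = [CO2*]/KH = 3.323×10^-5 / 3.020×10^-2 = 1100 μatm

pCO2 = 1100 μatm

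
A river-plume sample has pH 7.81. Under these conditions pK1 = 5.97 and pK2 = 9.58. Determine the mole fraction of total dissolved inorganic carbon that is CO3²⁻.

α₂ = 1 / (1 + [H⁺]/K2 + [H⁺]²/(K1K2)) = 1 / (1 + 10^+1.77 + 10^-0.07)
   = 1 / (1 + 58.884 + 0.85114) = 1/60.736 = 0.01646

α₂ = 0.0165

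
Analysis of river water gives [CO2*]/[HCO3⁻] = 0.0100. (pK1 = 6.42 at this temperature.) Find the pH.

From K1 = [H⁺][HCO3⁻]/[CO2*]:  pH = pK1 − log₁₀([CO2*]/[HCO3⁻])
log₁₀(0.0100) = -2.000
pH = 6.42 − (-2.000) = 8.42

pH = 8.42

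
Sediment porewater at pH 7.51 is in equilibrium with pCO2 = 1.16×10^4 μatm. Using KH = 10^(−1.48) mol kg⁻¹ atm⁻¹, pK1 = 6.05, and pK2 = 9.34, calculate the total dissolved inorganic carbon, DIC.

[CO2*] = KH · pCO2 = 10^(−1.48) × 1.16×10^4×10^-6 = 3.841×10^-4 mol/kg
α₀ = 1/(1 + K1/[H⁺] + K1K2/[H⁺]²) = 1/(1 + 10^+1.46 + 10^-0.37) = 0.03304
DIC = [CO2*]/α₀ = 3.841×10^-4 / 0.03304 = 11.6 mmol/kg

DIC = 11.6 mmol/kg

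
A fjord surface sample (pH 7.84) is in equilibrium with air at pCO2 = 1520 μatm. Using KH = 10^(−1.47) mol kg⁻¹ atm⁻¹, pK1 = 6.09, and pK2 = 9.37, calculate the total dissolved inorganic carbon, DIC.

[CO2*] = KH · pCO2 = 10^(−1.47) × 1520×10^-6 = 5.150×10^-5 mol/kg
α₀ = 1/(1 + K1/[H⁺] + K1K2/[H⁺]²) = 1/(1 + 10^+1.75 + 10^+0.22) = 0.01698
DIC = [CO2*]/α₀ = 5.150×10^-5 / 0.01698 = 3.03 mmol/kg

DIC = 3.03 mmol/kg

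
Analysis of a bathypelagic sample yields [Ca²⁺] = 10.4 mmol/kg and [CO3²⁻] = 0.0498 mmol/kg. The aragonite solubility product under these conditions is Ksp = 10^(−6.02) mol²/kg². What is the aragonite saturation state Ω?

Ksp = 10^(−6.02) = 9.550×10^-7
Ω = [Ca²⁺][CO3²⁻]/Ksp = (10.4×10^-3)(0.0498×10^-3) / 9.550×10^-7 = 0.542

Ω = 0.542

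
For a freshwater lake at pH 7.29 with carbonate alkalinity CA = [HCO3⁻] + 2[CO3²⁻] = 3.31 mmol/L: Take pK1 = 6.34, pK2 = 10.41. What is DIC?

DIC = 3.68 mmol/L

CA = [HCO3⁻] + 2[CO3²⁻] = (α₁ + 2α₂)·DIC
At pH 7.29: [H⁺]/K1 = 10^-0.95 = 0.11220, K2/[H⁺] = 10^-3.12 = 0.00075858
α₁ = 1/(1 + 0.11220 + 0.00075858) = 1/1.1130 = 0.8985; α₂ = α₁·K2/[H⁺] = 0.0006816
α₁ + 2α₂ = 0.8999
DIC = CA / (α₁ + 2α₂) = 3.31 / 0.8999 = 3.68 mmol/L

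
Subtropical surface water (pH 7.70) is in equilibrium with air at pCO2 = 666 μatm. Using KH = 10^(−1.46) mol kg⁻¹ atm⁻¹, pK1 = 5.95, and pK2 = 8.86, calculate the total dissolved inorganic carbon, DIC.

DIC = 1.41 mmol/kg

[CO2*] = KH · pCO2 = 10^(−1.46) × 666×10^-6 = 2.309×10^-5 mol/kg
α₀ = 1/(1 + K1/[H⁺] + K1K2/[H⁺]²) = 1/(1 + 10^+1.75 + 10^+0.59) = 0.01636
DIC = [CO2*]/α₀ = 2.309×10^-5 / 0.01636 = 1.41 mmol/kg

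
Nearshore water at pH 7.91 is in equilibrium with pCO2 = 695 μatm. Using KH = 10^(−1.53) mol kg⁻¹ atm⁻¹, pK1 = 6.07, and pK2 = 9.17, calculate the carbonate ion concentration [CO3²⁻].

[CO3²⁻] = 0.0780 mmol/kg

[CO2*] = KH · pCO2 = 10^(−1.53) × 695×10^-6 = 2.051×10^-5 mol/kg
α₀ = 1/(1 + K1/[H⁺] + K1K2/[H⁺]²) = 1/(1 + 10^+1.84 + 10^+0.58) = 0.01352
DIC = [CO2*]/α₀ = 2.051×10^-5 / 0.01352 = 1.517 mmol/kg
[CO3²⁻] = α₂·DIC; α₂ = 0.05139, so [CO3²⁻] = 0.05139 × 1.517 = 0.0780 mmol/kg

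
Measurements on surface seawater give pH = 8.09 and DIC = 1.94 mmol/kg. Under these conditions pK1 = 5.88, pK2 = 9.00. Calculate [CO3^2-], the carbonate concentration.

α₂ = 1 / (1 + [H⁺]/K2 + [H⁺]²/(K1K2)) = 1 / (1 + 10^+0.91 + 10^-1.30)
   = 1 / (1 + 8.1283 + 0.050119) = 1/9.1784 = 0.1090
[CO3²⁻] = α₂ × DIC = 0.1090 × 1.94 = 0.211 mmol/kg

[CO3²⁻] = 0.211 mmol/kg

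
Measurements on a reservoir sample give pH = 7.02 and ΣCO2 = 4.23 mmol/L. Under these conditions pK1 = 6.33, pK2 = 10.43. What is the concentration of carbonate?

[CO3²⁻] = 1.37 μmol/L

α₂ = 1 / (1 + [H⁺]/K2 + [H⁺]²/(K1K2)) = 1 / (1 + 10^+3.41 + 10^+2.72)
   = 1 / (1 + 2570.4 + 524.81) = 1/3096.2 = 0.0003230
[CO3²⁻] = α₂ × DIC = 0.0003230 × 4.23 = 0.00137 mmol/L = 1.37 μmol/L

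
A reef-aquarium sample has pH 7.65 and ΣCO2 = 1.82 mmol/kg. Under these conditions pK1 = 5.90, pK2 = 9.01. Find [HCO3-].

[HCO3⁻] = 1.71 mmol/kg

α₁ = 1 / (1 + [H⁺]/K1 + K2/[H⁺]) = 1 / (1 + 10^-1.75 + 10^-1.36)
   = 1 / (1 + 0.017783 + 0.043652) = 1/1.0614 = 0.9421
[HCO3⁻] = α₁ × DIC = 0.9421 × 1.82 = 1.71 mmol/kg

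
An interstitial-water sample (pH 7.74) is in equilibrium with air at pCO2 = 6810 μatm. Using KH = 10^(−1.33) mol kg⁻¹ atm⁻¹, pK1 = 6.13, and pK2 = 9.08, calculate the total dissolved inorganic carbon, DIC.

DIC = 13.9 mmol/kg

[CO2*] = KH · pCO2 = 10^(−1.33) × 6810×10^-6 = 3.185×10^-4 mol/kg
α₀ = 1/(1 + K1/[H⁺] + K1K2/[H⁺]²) = 1/(1 + 10^+1.61 + 10^+0.27) = 0.02294
DIC = [CO2*]/α₀ = 3.185×10^-4 / 0.02294 = 13.9 mmol/kg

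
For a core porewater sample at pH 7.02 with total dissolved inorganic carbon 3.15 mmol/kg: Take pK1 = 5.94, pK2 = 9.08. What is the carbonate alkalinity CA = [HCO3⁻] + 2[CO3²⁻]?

CA = [HCO3⁻] + 2[CO3²⁻] = (α₁ + 2α₂)·DIC
At pH 7.02: [H⁺]/K1 = 10^-1.08 = 0.083176, K2/[H⁺] = 10^-2.06 = 0.0087096
α₁ = 1/(1 + 0.083176 + 0.0087096) = 1/1.0919 = 0.9158; α₂ = α₁·K2/[H⁺] = 0.007977
α₁ + 2α₂ = 0.9318
CA = 0.9318 × 3.15 = 2.94 mmol/kg

CA = 2.94 mmol/kg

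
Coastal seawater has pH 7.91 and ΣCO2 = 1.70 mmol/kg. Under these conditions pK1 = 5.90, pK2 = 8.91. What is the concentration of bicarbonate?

α₁ = 1 / (1 + [H⁺]/K1 + K2/[H⁺]) = 1 / (1 + 10^-2.01 + 10^-1.00)
   = 1 / (1 + 0.0097724 + 0.10000) = 1/1.1098 = 0.9011
[HCO3⁻] = α₁ × DIC = 0.9011 × 1.70 = 1.53 mmol/kg

[HCO3⁻] = 1.53 mmol/kg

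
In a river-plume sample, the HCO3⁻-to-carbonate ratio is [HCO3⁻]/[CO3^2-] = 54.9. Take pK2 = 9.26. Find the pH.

pH = 7.52

From K2 = [H⁺][CO3^2-]/[HCO3⁻]:  pH = pK2 − log₁₀([HCO3⁻]/[CO3^2-])
log₁₀(54.9) = +1.740
pH = 9.26 − (+1.740) = 7.52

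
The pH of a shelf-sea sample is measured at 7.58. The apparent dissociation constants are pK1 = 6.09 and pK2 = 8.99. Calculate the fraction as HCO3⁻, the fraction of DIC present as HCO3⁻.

α₁ = 1 / (1 + [H⁺]/K1 + K2/[H⁺]) = 1 / (1 + 10^-1.49 + 10^-1.41)
   = 1 / (1 + 0.032359 + 0.038905) = 1/1.0713 = 0.9335

α₁ = 0.933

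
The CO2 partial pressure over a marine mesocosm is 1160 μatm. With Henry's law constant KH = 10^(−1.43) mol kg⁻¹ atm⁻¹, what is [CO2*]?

[CO2*] = 43.1 μmol/kg

KH = 10^(−1.43) = 3.715×10^-2 mol kg⁻¹ atm⁻¹
[CO2*] = KH · pCO2 = 3.715×10^-2 × 1160×10^-6 atm = 4.31×10^-5 mol/kg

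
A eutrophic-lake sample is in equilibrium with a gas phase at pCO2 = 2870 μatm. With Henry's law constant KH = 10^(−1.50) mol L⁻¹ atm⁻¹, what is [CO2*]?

[CO2*] = 90.8 μmol/L

KH = 10^(−1.50) = 3.162×10^-2 mol L⁻¹ atm⁻¹
[CO2*] = KH · pCO2 = 3.162×10^-2 × 2870×10^-6 atm = 9.08×10^-5 mol/L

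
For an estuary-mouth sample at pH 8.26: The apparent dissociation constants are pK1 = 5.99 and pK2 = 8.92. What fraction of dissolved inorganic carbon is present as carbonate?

α₂ = 0.179

α₂ = 1 / (1 + [H⁺]/K2 + [H⁺]²/(K1K2)) = 1 / (1 + 10^+0.66 + 10^-1.61)
   = 1 / (1 + 4.5709 + 0.024547) = 1/5.5954 = 0.1787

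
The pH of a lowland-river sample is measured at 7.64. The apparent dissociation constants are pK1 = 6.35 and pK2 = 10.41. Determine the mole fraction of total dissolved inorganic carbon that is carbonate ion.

α₂ = 0.00161

α₂ = 1 / (1 + [H⁺]/K2 + [H⁺]²/(K1K2)) = 1 / (1 + 10^+2.77 + 10^+1.48)
   = 1 / (1 + 588.84 + 30.200) = 1/620.04 = 0.001613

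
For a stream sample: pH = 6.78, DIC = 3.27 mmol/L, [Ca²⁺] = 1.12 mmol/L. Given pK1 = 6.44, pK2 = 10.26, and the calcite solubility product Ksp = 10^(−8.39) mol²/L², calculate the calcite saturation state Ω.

Ω = 0.204

α₂ = 1 / (1 + [H⁺]/K2 + [H⁺]²/(K1K2)) = 1 / (1 + 10^+3.48 + 10^+3.14)
   = 1 / (1 + 3020.0 + 1380.4) = 1/4401.3 = 0.0002272
[CO3²⁻] = α₂ × DIC = 0.0002272 × 3.27 = 0.0007430 mmol/L = 0.7430 μmol/L
Ksp = 10^(−8.39) = 4.074×10^-9
Ω = [Ca²⁺][CO3²⁻]/Ksp = (1.12×10^-3)(7.430×10^-7) / 4.074×10^-9 = 0.204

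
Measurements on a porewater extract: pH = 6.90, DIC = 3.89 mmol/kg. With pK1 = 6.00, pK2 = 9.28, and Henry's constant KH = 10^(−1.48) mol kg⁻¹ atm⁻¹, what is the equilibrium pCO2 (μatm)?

α₀ = 1 / (1 + K1/[H⁺] + K1K2/[H⁺]²) = 1 / (1 + 10^+0.90 + 10^-1.48)
   = 1 / (1 + 7.9433 + 0.033113) = 1/8.9764 = 0.1114
[CO2*] = α₀ × DIC = 0.1114 × 3.89 = 0.4334 mmol/kg
pCO2 = [CO2*]/KH = 4.334×10^-4 / 3.311×10^-2 = 1.31×10^4 μatm

pCO2 = 1.31×10^4 μatm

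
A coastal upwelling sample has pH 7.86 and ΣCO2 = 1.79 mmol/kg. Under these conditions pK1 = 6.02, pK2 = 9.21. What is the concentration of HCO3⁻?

α₁ = 1 / (1 + [H⁺]/K1 + K2/[H⁺]) = 1 / (1 + 10^-1.84 + 10^-1.35)
   = 1 / (1 + 0.014454 + 0.044668) = 1/1.0591 = 0.9442
[HCO3⁻] = α₁ × DIC = 0.9442 × 1.79 = 1.69 mmol/kg

[HCO3⁻] = 1.69 mmol/kg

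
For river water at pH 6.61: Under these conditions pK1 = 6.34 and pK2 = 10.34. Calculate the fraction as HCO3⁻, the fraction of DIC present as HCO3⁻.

α₁ = 1 / (1 + [H⁺]/K1 + K2/[H⁺]) = 1 / (1 + 10^-0.27 + 10^-3.73)
   = 1 / (1 + 0.53703 + 0.00018621) = 1/1.5372 = 0.6505

α₁ = 0.651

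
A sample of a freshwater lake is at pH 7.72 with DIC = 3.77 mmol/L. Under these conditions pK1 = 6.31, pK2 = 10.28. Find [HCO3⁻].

α₁ = 1 / (1 + [H⁺]/K1 + K2/[H⁺]) = 1 / (1 + 10^-1.41 + 10^-2.56)
   = 1 / (1 + 0.038905 + 0.0027542) = 1/1.0417 = 0.9600
[HCO3⁻] = α₁ × DIC = 0.9600 × 3.77 = 3.62 mmol/L

[HCO3⁻] = 3.62 mmol/L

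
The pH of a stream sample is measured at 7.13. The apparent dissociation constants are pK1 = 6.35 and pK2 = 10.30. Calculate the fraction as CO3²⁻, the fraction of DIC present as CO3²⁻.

α₂ = 0.000580

α₂ = 1 / (1 + [H⁺]/K2 + [H⁺]²/(K1K2)) = 1 / (1 + 10^+3.17 + 10^+2.39)
   = 1 / (1 + 1479.1 + 245.47) = 1/1725.6 = 0.0005795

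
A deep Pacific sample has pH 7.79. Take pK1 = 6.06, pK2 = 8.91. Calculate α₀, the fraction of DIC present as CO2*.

α₀ = 0.0170

α₀ = 1 / (1 + K1/[H⁺] + K1K2/[H⁺]²) = 1 / (1 + 10^+1.73 + 10^+0.61)
   = 1 / (1 + 53.703 + 4.0738) = 1/58.777 = 0.01701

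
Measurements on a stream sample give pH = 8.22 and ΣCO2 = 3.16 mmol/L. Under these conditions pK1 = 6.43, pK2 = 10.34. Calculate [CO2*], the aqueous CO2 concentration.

[CO2*] = 0.0501 mmol/L

α₀ = 1 / (1 + K1/[H⁺] + K1K2/[H⁺]²) = 1 / (1 + 10^+1.79 + 10^-0.33)
   = 1 / (1 + 61.660 + 0.46774) = 1/63.127 = 0.01584
[CO2*] = α₀ × DIC = 0.01584 × 3.16 = 0.0501 mmol/L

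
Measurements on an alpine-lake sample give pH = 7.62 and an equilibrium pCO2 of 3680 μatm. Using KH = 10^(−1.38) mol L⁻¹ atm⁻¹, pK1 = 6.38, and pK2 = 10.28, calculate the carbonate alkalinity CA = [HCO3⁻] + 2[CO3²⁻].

[CO2*] = KH · pCO2 = 10^(−1.38) × 3680×10^-6 = 1.534×10^-4 mol/L
α₀ = 1/(1 + K1/[H⁺] + K1K2/[H⁺]²) = 1/(1 + 10^+1.24 + 10^-1.42) = 0.05430
DIC = [CO2*]/α₀ = 1.534×10^-4 / 0.05430 = 2.825 mmol/L
CA = (α₁ + 2α₂)·DIC = (0.9436 + 2×0.002064) × 2.825 = 2.68 mmol/L

CA = 2.68 mmol/L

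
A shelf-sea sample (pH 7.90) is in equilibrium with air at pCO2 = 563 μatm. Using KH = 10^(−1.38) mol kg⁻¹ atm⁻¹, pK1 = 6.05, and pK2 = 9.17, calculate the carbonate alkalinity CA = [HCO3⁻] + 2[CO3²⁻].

[CO2*] = KH · pCO2 = 10^(−1.38) × 563×10^-6 = 2.347×10^-5 mol/kg
α₀ = 1/(1 + K1/[H⁺] + K1K2/[H⁺]²) = 1/(1 + 10^+1.85 + 10^+0.58) = 0.01323
DIC = [CO2*]/α₀ = 2.347×10^-5 / 0.01323 = 1.774 mmol/kg
CA = (α₁ + 2α₂)·DIC = (0.9365 + 2×0.05029) × 1.774 = 1.84 mmol/kg

CA = 1.84 mmol/kg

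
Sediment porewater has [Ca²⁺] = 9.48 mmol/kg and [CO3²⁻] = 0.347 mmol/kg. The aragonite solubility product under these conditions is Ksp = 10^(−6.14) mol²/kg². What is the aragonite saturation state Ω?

Ω = 4.54

Ksp = 10^(−6.14) = 7.244×10^-7
Ω = [Ca²⁺][CO3²⁻]/Ksp = (9.48×10^-3)(0.347×10^-3) / 7.244×10^-7 = 4.54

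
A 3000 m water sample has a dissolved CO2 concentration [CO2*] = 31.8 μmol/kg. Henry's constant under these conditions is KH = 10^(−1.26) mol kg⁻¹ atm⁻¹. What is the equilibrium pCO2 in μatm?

pCO2 = 579 μatm

KH = 10^(−1.26) = 5.495×10^-2 mol kg⁻¹ atm⁻¹
pCO2 = [CO2*]/KH = 31.8×10^-6 / 5.495×10^-2 = 5.79×10^-4 atm = 579 μatm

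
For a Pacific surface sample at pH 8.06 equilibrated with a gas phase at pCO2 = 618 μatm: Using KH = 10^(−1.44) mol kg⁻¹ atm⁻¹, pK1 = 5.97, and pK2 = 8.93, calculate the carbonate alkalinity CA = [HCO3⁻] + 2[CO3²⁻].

CA = 3.51 mmol/kg

[CO2*] = KH · pCO2 = 10^(−1.44) × 618×10^-6 = 2.244×10^-5 mol/kg
α₀ = 1/(1 + K1/[H⁺] + K1K2/[H⁺]²) = 1/(1 + 10^+2.09 + 10^+1.22) = 0.007111
DIC = [CO2*]/α₀ = 2.244×10^-5 / 0.007111 = 3.155 mmol/kg
CA = (α₁ + 2α₂)·DIC = (0.8749 + 2×0.1180) × 3.155 = 3.51 mmol/kg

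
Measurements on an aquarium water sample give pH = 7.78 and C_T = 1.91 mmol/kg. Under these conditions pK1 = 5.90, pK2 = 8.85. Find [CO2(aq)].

[CO2*] = 0.0229 mmol/kg

α₀ = 1 / (1 + K1/[H⁺] + K1K2/[H⁺]²) = 1 / (1 + 10^+1.88 + 10^+0.81)
   = 1 / (1 + 75.858 + 6.4565) = 1/83.314 = 0.01200
[CO2*] = α₀ × DIC = 0.01200 × 1.91 = 0.0229 mmol/kg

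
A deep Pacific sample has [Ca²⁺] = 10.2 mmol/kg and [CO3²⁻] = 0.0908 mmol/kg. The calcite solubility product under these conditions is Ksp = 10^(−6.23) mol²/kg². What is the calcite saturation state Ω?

Ksp = 10^(−6.23) = 5.888×10^-7
Ω = [Ca²⁺][CO3²⁻]/Ksp = (10.2×10^-3)(0.0908×10^-3) / 5.888×10^-7 = 1.57

Ω = 1.57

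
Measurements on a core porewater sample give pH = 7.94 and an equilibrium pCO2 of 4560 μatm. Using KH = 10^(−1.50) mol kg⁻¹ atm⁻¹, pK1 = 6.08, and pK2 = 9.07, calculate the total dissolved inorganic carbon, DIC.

[CO2*] = KH · pCO2 = 10^(−1.50) × 4560×10^-6 = 1.442×10^-4 mol/kg
α₀ = 1/(1 + K1/[H⁺] + K1K2/[H⁺]²) = 1/(1 + 10^+1.86 + 10^+0.73) = 0.01269
DIC = [CO2*]/α₀ = 1.442×10^-4 / 0.01269 = 11.4 mmol/kg

DIC = 11.4 mmol/kg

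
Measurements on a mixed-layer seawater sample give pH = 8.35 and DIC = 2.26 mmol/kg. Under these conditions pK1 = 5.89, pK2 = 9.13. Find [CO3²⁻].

[CO3²⁻] = 0.321 mmol/kg

α₂ = 1 / (1 + [H⁺]/K2 + [H⁺]²/(K1K2)) = 1 / (1 + 10^+0.78 + 10^-1.68)
   = 1 / (1 + 6.0256 + 0.020893) = 1/7.0465 = 0.1419
[CO3²⁻] = α₂ × DIC = 0.1419 × 2.26 = 0.321 mmol/kg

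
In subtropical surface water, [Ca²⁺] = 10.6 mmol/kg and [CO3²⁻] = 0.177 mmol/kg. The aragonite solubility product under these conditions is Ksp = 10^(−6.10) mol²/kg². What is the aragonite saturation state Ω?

Ksp = 10^(−6.10) = 7.943×10^-7
Ω = [Ca²⁺][CO3²⁻]/Ksp = (10.6×10^-3)(0.177×10^-3) / 7.943×10^-7 = 2.36

Ω = 2.36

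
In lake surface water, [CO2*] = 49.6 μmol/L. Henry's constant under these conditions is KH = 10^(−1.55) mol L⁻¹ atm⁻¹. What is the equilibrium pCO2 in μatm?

pCO2 = 1760 μatm

KH = 10^(−1.55) = 2.818×10^-2 mol L⁻¹ atm⁻¹
pCO2 = [CO2*]/KH = 49.6×10^-6 / 2.818×10^-2 = 1.76×10^-3 atm = 1760 μatm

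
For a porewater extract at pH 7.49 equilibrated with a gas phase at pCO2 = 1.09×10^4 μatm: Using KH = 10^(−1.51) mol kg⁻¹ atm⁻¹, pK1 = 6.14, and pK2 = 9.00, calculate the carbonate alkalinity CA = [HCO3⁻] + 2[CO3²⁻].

CA = 8.01 mmol/kg

[CO2*] = KH · pCO2 = 10^(−1.51) × 1.09×10^4×10^-6 = 3.368×10^-4 mol/kg
α₀ = 1/(1 + K1/[H⁺] + K1K2/[H⁺]²) = 1/(1 + 10^+1.35 + 10^-0.16) = 0.04153
DIC = [CO2*]/α₀ = 3.368×10^-4 / 0.04153 = 8.111 mmol/kg
CA = (α₁ + 2α₂)·DIC = (0.9297 + 2×0.02873) × 8.111 = 8.01 mmol/kg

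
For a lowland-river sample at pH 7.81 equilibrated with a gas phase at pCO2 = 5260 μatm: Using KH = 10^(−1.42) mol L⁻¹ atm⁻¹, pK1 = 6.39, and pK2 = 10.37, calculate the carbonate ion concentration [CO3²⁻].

[CO3²⁻] = 14.5 μmol/L

[CO2*] = KH · pCO2 = 10^(−1.42) × 5260×10^-6 = 2.000×10^-4 mol/L
α₀ = 1/(1 + K1/[H⁺] + K1K2/[H⁺]²) = 1/(1 + 10^+1.42 + 10^-1.14) = 0.03653
DIC = [CO2*]/α₀ = 2.000×10^-4 / 0.03653 = 5.474 mmol/L
[CO3²⁻] = α₂·DIC; α₂ = 0.002646, so [CO3²⁻] = 0.002646 × 5.474 = 0.0145 mmol/L = 14.5 μmol/L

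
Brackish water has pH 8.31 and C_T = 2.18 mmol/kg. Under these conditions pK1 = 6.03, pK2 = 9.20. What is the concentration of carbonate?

α₂ = 1 / (1 + [H⁺]/K2 + [H⁺]²/(K1K2)) = 1 / (1 + 10^+0.89 + 10^-1.39)
   = 1 / (1 + 7.7625 + 0.040738) = 1/8.8032 = 0.1136
[CO3²⁻] = α₂ × DIC = 0.1136 × 2.18 = 0.248 mmol/kg

[CO3²⁻] = 0.248 mmol/kg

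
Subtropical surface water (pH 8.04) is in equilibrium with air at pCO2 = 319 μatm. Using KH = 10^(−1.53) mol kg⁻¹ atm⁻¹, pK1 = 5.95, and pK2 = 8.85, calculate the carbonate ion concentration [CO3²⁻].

[CO2*] = KH · pCO2 = 10^(−1.53) × 319×10^-6 = 9.414×10^-6 mol/kg
α₀ = 1/(1 + K1/[H⁺] + K1K2/[H⁺]²) = 1/(1 + 10^+2.09 + 10^+1.28) = 0.006989
DIC = [CO2*]/α₀ = 9.414×10^-6 / 0.006989 = 1.347 mmol/kg
[CO3²⁻] = α₂·DIC; α₂ = 0.1332, so [CO3²⁻] = 0.1332 × 1.347 = 0.179 mmol/kg

[CO3²⁻] = 0.179 mmol/kg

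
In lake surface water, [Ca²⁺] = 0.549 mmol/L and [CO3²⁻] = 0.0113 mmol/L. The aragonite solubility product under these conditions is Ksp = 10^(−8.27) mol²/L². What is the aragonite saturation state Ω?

Ksp = 10^(−8.27) = 5.370×10^-9
Ω = [Ca²⁺][CO3²⁻]/Ksp = (0.549×10^-3)(0.0113×10^-3) / 5.370×10^-9 = 1.16

Ω = 1.16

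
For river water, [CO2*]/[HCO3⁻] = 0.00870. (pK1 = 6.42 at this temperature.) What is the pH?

pH = 8.48

From K1 = [H⁺][HCO3⁻]/[CO2*]:  pH = pK1 − log₁₀([CO2*]/[HCO3⁻])
log₁₀(0.00870) = -2.060
pH = 6.42 − (-2.060) = 8.48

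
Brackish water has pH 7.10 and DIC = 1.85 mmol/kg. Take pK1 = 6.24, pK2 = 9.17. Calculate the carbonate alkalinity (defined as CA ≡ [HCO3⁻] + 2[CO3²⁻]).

CA = [HCO3⁻] + 2[CO3²⁻] = (α₁ + 2α₂)·DIC
At pH 7.10: [H⁺]/K1 = 10^-0.86 = 0.13804, K2/[H⁺] = 10^-2.07 = 0.0085114
α₁ = 1/(1 + 0.13804 + 0.0085114) = 1/1.1465 = 0.8722; α₂ = α₁·K2/[H⁺] = 0.007423
α₁ + 2α₂ = 0.8870
CA = 0.8870 × 1.85 = 1.64 mmol/kg

CA = 1.64 mmol/kg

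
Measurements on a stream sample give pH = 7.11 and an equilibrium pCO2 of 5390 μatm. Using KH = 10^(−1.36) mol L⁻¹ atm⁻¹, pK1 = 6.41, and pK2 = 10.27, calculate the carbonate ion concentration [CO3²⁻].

[CO3²⁻] = 0.816 μmol/L

[CO2*] = KH · pCO2 = 10^(−1.36) × 5390×10^-6 = 2.353×10^-4 mol/L
α₀ = 1/(1 + K1/[H⁺] + K1K2/[H⁺]²) = 1/(1 + 10^+0.70 + 10^-2.46) = 0.1662
DIC = [CO2*]/α₀ = 2.353×10^-4 / 0.1662 = 1.415 mmol/L
[CO3²⁻] = α₂·DIC; α₂ = 0.0005764, so [CO3²⁻] = 0.0005764 × 1.415 = 0.000816 mmol/L = 0.816 μmol/L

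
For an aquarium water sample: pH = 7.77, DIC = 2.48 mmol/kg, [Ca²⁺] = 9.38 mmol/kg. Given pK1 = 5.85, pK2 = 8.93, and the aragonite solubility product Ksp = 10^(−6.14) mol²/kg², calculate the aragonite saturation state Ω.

α₂ = 1 / (1 + [H⁺]/K2 + [H⁺]²/(K1K2)) = 1 / (1 + 10^+1.16 + 10^-0.76)
   = 1 / (1 + 14.454 + 0.17378) = 1/15.628 = 0.06399
[CO3²⁻] = α₂ × DIC = 0.06399 × 2.48 = 0.1587 mmol/kg
Ksp = 10^(−6.14) = 7.244×10^-7
Ω = [Ca²⁺][CO3²⁻]/Ksp = (9.38×10^-3)(1.587×10^-4) / 7.244×10^-7 = 2.05

Ω = 2.05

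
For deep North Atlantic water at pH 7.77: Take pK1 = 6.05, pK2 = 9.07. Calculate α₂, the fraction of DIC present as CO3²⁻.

α₂ = 1 / (1 + [H⁺]/K2 + [H⁺]²/(K1K2)) = 1 / (1 + 10^+1.30 + 10^-0.42)
   = 1 / (1 + 19.953 + 0.38019) = 1/21.333 = 0.04688

α₂ = 0.0469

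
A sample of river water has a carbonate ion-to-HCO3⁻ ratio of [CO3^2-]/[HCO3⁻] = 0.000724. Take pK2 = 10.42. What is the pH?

From K2 = [H⁺][CO3^2-]/[HCO3⁻]:  pH = pK2 + log₁₀([CO3^2-]/[HCO3⁻])
log₁₀(0.000724) = -3.140
pH = 10.42 + (-3.140) = 7.28

pH = 7.28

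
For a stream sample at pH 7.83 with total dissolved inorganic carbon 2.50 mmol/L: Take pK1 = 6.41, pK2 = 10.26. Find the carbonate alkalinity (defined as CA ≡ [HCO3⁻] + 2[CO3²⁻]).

CA = 2.42 mmol/L

CA = [HCO3⁻] + 2[CO3²⁻] = (α₁ + 2α₂)·DIC
At pH 7.83: [H⁺]/K1 = 10^-1.42 = 0.038019, K2/[H⁺] = 10^-2.43 = 0.0037154
α₁ = 1/(1 + 0.038019 + 0.0037154) = 1/1.0417 = 0.9599; α₂ = α₁·K2/[H⁺] = 0.003567
α₁ + 2α₂ = 0.9671
CA = 0.9671 × 2.50 = 2.42 mmol/L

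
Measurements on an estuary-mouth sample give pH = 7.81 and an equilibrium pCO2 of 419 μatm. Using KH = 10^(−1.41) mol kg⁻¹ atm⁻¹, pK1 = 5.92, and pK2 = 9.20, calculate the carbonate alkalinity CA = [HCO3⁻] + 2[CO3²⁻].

CA = 1.37 mmol/kg

[CO2*] = KH · pCO2 = 10^(−1.41) × 419×10^-6 = 1.630×10^-5 mol/kg
α₀ = 1/(1 + K1/[H⁺] + K1K2/[H⁺]²) = 1/(1 + 10^+1.89 + 10^+0.50) = 0.01223
DIC = [CO2*]/α₀ = 1.630×10^-5 / 0.01223 = 1.333 mmol/kg
CA = (α₁ + 2α₂)·DIC = (0.9491 + 2×0.03866) × 1.333 = 1.37 mmol/kg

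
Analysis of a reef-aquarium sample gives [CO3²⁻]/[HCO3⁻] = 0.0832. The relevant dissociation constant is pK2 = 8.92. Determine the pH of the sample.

pH = 7.84

From K2 = [H⁺][CO3²⁻]/[HCO3⁻]:  pH = pK2 + log₁₀([CO3²⁻]/[HCO3⁻])
log₁₀(0.0832) = -1.080
pH = 8.92 + (-1.080) = 7.84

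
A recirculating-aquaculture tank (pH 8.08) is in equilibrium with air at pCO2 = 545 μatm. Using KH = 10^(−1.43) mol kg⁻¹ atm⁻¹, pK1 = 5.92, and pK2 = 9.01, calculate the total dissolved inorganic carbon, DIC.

[CO2*] = KH · pCO2 = 10^(−1.43) × 545×10^-6 = 2.025×10^-5 mol/kg
α₀ = 1/(1 + K1/[H⁺] + K1K2/[H⁺]²) = 1/(1 + 10^+2.16 + 10^+1.23) = 0.006153
DIC = [CO2*]/α₀ = 2.025×10^-5 / 0.006153 = 3.29 mmol/kg

DIC = 3.29 mmol/kg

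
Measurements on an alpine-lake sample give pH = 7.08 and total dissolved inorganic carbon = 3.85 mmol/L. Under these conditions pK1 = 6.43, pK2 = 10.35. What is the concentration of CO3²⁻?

α₂ = 1 / (1 + [H⁺]/K2 + [H⁺]²/(K1K2)) = 1 / (1 + 10^+3.27 + 10^+2.62)
   = 1 / (1 + 1862.1 + 416.87) = 1/2280.0 = 0.0004386
[CO3²⁻] = α₂ × DIC = 0.0004386 × 3.85 = 0.00169 mmol/L = 1.69 μmol/L

[CO3²⁻] = 1.69 μmol/L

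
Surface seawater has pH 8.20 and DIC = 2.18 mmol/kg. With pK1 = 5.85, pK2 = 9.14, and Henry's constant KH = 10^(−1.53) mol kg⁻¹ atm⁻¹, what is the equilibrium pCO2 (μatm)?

pCO2 = 295 μatm

α₀ = 1 / (1 + K1/[H⁺] + K1K2/[H⁺]²) = 1 / (1 + 10^+2.35 + 10^+1.41)
   = 1 / (1 + 223.87 + 25.704) = 1/250.58 = 0.003991
[CO2*] = α₀ × DIC = 0.003991 × 2.18 = 0.008700 mmol/kg = 8.700 μmol/kg
pCO2 = [CO2*]/KH = 8.700×10^-6 / 2.951×10^-2 = 295 μatm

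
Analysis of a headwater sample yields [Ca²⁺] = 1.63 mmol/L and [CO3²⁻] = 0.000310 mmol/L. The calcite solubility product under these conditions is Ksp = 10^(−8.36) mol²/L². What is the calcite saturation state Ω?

Ω = 0.116

Ksp = 10^(−8.36) = 4.365×10^-9
Ω = [Ca²⁺][CO3²⁻]/Ksp = (1.63×10^-3)(0.000310×10^-3) / 4.365×10^-9 = 0.116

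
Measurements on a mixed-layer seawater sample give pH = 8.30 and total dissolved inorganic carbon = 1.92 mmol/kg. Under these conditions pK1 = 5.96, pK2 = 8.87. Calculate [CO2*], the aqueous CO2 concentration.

α₀ = 1 / (1 + K1/[H⁺] + K1K2/[H⁺]²) = 1 / (1 + 10^+2.34 + 10^+1.77)
   = 1 / (1 + 218.78 + 58.884) = 1/278.66 = 0.003589
[CO2*] = α₀ × DIC = 0.003589 × 1.92 = 0.00689 mmol/kg = 6.89 μmol/kg

[CO2*] = 6.89 μmol/kg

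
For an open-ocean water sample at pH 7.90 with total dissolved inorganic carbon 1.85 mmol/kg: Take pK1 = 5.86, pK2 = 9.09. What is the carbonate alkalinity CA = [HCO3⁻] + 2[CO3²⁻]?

CA = [HCO3⁻] + 2[CO3²⁻] = (α₁ + 2α₂)·DIC
At pH 7.90: [H⁺]/K1 = 10^-2.04 = 0.0091201, K2/[H⁺] = 10^-1.19 = 0.064565
α₁ = 1/(1 + 0.0091201 + 0.064565) = 1/1.0737 = 0.9314; α₂ = α₁·K2/[H⁺] = 0.06013
α₁ + 2α₂ = 1.0516
CA = 1.0516 × 1.85 = 1.95 mmol/kg

CA = 1.95 mmol/kg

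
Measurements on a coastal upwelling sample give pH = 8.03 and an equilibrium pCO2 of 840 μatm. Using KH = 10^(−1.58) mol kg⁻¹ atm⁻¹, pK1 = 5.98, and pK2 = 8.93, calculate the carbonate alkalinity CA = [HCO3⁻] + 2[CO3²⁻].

CA = 3.10 mmol/kg

[CO2*] = KH · pCO2 = 10^(−1.58) × 840×10^-6 = 2.209×10^-5 mol/kg
α₀ = 1/(1 + K1/[H⁺] + K1K2/[H⁺]²) = 1/(1 + 10^+2.05 + 10^+1.15) = 0.007854
DIC = [CO2*]/α₀ = 2.209×10^-5 / 0.007854 = 2.813 mmol/kg
CA = (α₁ + 2α₂)·DIC = (0.8812 + 2×0.1109) × 2.813 = 3.10 mmol/kg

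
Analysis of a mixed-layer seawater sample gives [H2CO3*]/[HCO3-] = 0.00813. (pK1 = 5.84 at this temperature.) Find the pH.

From K1 = [H⁺][HCO3-]/[H2CO3*]:  pH = pK1 − log₁₀([H2CO3*]/[HCO3-])
log₁₀(0.00813) = -2.090
pH = 5.84 − (-2.090) = 7.93

pH = 7.93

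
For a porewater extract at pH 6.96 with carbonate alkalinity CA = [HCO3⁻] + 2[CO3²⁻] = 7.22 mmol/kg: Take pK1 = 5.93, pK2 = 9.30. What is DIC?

DIC = 7.86 mmol/kg

CA = [HCO3⁻] + 2[CO3²⁻] = (α₁ + 2α₂)·DIC
At pH 6.96: [H⁺]/K1 = 10^-1.03 = 0.093325, K2/[H⁺] = 10^-2.34 = 0.0045709
α₁ = 1/(1 + 0.093325 + 0.0045709) = 1/1.0979 = 0.9108; α₂ = α₁·K2/[H⁺] = 0.004163
α₁ + 2α₂ = 0.9192
DIC = CA / (α₁ + 2α₂) = 7.22 / 0.9192 = 7.86 mmol/kg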